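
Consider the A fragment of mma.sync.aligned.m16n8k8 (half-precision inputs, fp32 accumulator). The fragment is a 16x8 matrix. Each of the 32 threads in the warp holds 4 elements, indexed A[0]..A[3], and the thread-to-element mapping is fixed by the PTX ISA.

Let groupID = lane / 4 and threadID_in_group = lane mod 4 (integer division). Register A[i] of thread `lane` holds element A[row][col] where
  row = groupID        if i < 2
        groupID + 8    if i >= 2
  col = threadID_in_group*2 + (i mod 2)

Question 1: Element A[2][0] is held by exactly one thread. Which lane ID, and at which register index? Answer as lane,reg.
8,0

r=2⇒gr=2,Rb=0  c=0⇒th=0,odd=0
L=2*4+0=8  i=0*2+0=0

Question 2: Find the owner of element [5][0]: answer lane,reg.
r=5->g=5,rb=0  c=0->t=0,b0=0
L=5*4+0=20  i=0*2+0=0

20,0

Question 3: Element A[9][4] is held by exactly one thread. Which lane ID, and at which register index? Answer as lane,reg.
r=9->g=1,rb=1  c=4->t=2,b0=0
L=1*4+2=6  i=1*2+0=2

6,2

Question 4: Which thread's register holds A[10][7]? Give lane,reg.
11,3

r=10->g=2,rb=1  c=7->t=3,b0=1
L=2*4+3=11  i=1*2+1=3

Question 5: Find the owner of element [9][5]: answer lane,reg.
6,3

r:9=>grp=1,rB=1  c:5=>tig=2,lo=1
L=1*4+2=6  i=1*2+1=3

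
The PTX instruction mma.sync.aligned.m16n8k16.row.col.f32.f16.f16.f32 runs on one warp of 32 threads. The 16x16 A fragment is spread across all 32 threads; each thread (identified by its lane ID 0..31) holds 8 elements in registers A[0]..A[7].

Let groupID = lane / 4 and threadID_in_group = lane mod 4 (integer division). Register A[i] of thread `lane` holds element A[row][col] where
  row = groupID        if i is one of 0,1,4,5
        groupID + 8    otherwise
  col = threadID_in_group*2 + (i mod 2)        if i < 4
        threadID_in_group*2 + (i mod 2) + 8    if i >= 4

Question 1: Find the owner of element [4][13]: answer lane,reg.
r=4->g=4,rb=0  c=13->cb=1,t=2,b0=1
L=4*4+2=18  i=1*4+0*2+1=5

18,5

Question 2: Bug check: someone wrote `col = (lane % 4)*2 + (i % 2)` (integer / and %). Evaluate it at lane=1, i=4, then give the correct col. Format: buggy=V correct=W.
buggy=2 correct=10

`(lane % 4)*2 + (i % 2)`[1,4]->2
lane 1->1/4=0, 1 mod 4=1
i=4  r:0+0->0  c:2·1+0+8->10
col: 2 vs 10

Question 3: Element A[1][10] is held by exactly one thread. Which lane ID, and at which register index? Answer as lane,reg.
5,4

r=1⇒gr=1,Rb=0  c=10⇒Cb=1,th=1,odd=0
L=1*4+1=5  i=1*4+0*2+0=4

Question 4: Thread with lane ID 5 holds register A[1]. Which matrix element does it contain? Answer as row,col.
lane 5: gr=1 (5/4), th=1 (5%4)
i=1: r=1+0=1, c=1*2+1+0=3

1,3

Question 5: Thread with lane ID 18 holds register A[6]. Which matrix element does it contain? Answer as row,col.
lane 18⇒18/4=4, 18 mod 4=2
i=6  r:4+8⇒12  c:2·2+0+8⇒12

12,12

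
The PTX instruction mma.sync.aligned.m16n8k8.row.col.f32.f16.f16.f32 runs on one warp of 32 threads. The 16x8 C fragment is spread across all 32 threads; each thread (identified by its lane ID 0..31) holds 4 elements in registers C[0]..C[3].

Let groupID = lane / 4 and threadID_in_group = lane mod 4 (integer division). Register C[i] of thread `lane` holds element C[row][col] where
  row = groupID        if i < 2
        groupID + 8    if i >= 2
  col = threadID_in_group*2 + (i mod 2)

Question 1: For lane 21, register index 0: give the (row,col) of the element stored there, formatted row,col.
5,2

lane 21: grp=5 (21/4), tig=1 (21%4)
i=0: r=5+0=5, c=1*2+0=2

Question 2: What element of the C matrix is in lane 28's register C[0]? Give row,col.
7,0

28: gr=7,th=0
[0] (7+0,0*2+0) = (7,0)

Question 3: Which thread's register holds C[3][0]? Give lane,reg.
12,0

r=3⇒gr=3,Rb=0  c=0⇒th=0,odd=0
L=3*4+0=12  i=0*2+0=0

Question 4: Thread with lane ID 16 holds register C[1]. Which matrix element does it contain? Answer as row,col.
lane 16: grp=4 (16/4), tig=0 (16%4)
i=1: r=4+0=4, c=0*2+1=1

4,1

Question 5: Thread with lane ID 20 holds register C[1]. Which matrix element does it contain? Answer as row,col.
5,1

lane 20→20/4=5, 20 mod 4=0
i=1  r:5+0→5  c:2·0+1→1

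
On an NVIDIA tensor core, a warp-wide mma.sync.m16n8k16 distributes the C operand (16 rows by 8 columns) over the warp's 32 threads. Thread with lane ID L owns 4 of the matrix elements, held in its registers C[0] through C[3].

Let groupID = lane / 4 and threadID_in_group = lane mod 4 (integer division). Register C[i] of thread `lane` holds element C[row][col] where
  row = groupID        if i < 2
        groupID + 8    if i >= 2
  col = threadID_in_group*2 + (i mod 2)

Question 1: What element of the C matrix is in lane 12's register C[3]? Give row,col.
L=12=>grp=12>>2=3, tig=12&3=0
[3]=>row 3+8=11  col 0·2+1=1

11,1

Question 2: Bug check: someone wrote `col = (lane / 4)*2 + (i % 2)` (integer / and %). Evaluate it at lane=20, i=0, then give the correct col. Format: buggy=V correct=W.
`(lane / 4)*2 + (i % 2)`[20,0]->10
20: g=5,t=0
[0] (5+0,0*2+0) = (5,0)
col: 10 vs 0

buggy=10 correct=0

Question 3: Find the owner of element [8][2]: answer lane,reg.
r=8->g=0,rb=1  c=2->t=1,b0=0
L=0*4+1=1  i=1*2+0=2

1,2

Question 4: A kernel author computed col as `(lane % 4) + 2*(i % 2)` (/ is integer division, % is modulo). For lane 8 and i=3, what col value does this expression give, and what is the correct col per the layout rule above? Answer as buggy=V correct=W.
buggy=2 correct=1

`(lane % 4) + 2*(i % 2)`[8,3]⇒2
8: gr=2,th=0
[3] (2+8,0*2+1) = (10,1)
col: 2 vs 1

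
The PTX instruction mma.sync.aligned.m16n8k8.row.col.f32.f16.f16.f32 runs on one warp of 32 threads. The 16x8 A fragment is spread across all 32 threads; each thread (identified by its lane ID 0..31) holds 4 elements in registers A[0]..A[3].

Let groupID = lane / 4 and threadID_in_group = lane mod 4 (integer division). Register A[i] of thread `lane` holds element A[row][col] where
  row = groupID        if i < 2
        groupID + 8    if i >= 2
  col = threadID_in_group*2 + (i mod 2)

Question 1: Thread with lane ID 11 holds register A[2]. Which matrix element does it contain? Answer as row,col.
10,6

lane 11->11/4=2, 11 mod 4=3
i=2  r:2+8->10  c:2·3+0->6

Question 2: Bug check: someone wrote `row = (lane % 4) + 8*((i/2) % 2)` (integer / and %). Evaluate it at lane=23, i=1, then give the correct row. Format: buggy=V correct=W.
buggy=3 correct=5

`(lane % 4) + 8*((i/2) % 2)`[23,1]→3
lane 23: G=5 (23/4), T=3 (23%4)
i=1: r=5+0=5, c=3*2+1=7
row: 3 vs 5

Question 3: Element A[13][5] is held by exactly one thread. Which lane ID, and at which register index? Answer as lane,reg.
r=13→G=5,rhi=1  c=5→T=2,p=1
L=5*4+2=22  i=1*2+1=3

22,3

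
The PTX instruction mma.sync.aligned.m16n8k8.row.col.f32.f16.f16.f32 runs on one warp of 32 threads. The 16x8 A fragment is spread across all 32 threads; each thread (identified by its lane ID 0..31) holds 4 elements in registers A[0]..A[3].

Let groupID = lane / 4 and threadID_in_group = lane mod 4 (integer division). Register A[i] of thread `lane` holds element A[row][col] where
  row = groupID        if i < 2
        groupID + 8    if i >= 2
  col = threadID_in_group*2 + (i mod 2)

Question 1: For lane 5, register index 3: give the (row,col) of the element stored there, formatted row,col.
lane 5: G=1 (5/4), T=1 (5%4)
i=3: r=1+8=9, c=1*2+1=3

9,3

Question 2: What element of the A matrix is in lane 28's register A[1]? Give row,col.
28: G=7,T=0
[1] (7+0,0*2+1) = (7,1)

7,1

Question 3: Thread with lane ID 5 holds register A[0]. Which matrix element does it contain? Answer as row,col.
1,2

lane 5: G=1 (5/4), T=1 (5%4)
i=0: r=1+0=1, c=1*2+0=2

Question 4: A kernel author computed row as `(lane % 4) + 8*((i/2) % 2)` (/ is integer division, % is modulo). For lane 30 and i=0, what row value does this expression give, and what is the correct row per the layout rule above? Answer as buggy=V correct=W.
buggy=2 correct=7

`(lane % 4) + 8*((i/2) % 2)`[30,0]=>2
L=30=>grp=30>>2=7, tig=30&3=2
[0]=>row 7+0=7  col 2·2+0=4
row: 2 vs 7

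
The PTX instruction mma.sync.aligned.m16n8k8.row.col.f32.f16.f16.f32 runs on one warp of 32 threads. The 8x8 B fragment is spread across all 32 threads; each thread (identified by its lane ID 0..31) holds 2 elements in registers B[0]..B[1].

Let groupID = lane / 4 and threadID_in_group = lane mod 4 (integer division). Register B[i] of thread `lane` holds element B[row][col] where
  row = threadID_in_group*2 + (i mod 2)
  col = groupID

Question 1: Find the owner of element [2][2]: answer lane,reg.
c:2=>grp=2  r:2=>tig=1,lo=0
L=2*4+1=9  i=0=0

9,0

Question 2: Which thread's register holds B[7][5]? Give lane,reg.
23,1

c=5→G=5  r=7→T=3,p=1
L=5*4+3=23  i=1=1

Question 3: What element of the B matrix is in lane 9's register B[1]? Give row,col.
L=9->g=9>>2=2, t=9&3=1
[1]->row 1·2+1=3  col g=2

3,2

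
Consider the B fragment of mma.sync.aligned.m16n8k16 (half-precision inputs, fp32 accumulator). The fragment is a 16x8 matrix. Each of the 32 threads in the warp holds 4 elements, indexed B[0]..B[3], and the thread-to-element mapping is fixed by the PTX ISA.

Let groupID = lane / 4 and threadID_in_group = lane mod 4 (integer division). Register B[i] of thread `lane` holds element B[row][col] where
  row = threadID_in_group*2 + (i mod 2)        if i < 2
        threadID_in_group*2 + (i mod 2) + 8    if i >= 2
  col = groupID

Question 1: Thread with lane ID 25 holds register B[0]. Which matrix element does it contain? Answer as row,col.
2,6

25: g=6,t=1
[0] (1*2+0+0,6) = (2,6)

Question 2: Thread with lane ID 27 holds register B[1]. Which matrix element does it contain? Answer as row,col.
lane 27: G=6 (27/4), T=3 (27%4)
i=1: r=3*2+1+0=7, c=G=6

7,6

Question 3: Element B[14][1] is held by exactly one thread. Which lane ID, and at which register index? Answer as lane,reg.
7,2

c=1->g=1  r=14->rb=1,t=3,b0=0
L=1*4+3=7  i=1*2+0=2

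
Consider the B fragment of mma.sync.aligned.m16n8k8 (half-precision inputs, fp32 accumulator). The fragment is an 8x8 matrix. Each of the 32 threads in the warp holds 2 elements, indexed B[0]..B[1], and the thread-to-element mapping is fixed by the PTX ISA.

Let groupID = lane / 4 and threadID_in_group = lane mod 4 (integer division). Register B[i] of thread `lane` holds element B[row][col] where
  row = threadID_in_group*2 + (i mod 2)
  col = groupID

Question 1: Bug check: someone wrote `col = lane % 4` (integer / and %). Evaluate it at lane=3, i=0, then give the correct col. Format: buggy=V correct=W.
buggy=3 correct=0

`lane % 4`[3,0]→3
lane 3: G=0 (3/4), T=3 (3%4)
i=0: r=3*2+0=6, c=G=0
col: 3 vs 0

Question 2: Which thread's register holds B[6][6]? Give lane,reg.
c=6→G=6  r=6→T=3,p=0
L=6*4+3=27  i=0=0

27,0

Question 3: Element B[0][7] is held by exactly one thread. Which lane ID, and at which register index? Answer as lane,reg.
c=7->g=7  r=0->t=0,b0=0
L=7*4+0=28  i=0=0

28,0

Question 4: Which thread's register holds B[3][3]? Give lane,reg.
13,1

c=3⇒gr=3  r=3⇒th=1,odd=1
L=3*4+1=13  i=1=1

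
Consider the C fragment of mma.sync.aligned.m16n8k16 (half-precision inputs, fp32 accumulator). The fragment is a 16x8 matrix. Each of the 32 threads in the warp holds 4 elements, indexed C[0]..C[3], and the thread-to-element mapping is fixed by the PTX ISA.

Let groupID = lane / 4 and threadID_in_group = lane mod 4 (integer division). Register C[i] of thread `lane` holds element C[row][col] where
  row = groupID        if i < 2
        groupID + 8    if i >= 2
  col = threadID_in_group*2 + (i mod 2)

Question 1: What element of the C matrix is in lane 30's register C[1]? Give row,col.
L=30->gid=30>>2=7, tid=30&3=2
[1]->row 7+0=7  col 2·2+1=5

7,5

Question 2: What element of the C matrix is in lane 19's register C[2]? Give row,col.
lane 19=>19/4=4, 19 mod 4=3
i=2  r:4+8=>12  c:2·3+0=>6

12,6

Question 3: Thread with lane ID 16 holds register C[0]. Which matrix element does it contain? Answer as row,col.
4,0

lane 16: G=4 (16/4), T=0 (16%4)
i=0: r=4+0=4, c=0*2+0=0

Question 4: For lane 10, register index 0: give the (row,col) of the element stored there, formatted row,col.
2,4

L=10⇒gr=10>>2=2, th=10&3=2
[0]⇒row 2+0=2  col 2·2+0=4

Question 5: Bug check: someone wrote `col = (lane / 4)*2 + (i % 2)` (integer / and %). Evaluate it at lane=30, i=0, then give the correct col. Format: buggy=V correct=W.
`(lane / 4)*2 + (i % 2)`[30,0]⇒14
L=30⇒gr=30>>2=7, th=30&3=2
[0]⇒row 7+0=7  col 2·2+0=4
col: 14 vs 4

buggy=14 correct=4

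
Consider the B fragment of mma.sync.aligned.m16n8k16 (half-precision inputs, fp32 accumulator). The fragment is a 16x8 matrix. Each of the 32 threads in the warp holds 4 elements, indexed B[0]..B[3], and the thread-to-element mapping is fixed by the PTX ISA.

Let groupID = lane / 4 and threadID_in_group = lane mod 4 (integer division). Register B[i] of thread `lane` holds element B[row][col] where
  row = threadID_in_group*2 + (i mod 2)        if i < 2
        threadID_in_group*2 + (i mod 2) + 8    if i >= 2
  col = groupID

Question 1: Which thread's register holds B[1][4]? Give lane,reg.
c=4⇒gr=4  r=1⇒Rb=0,th=0,odd=1
L=4*4+0=16  i=0*2+1=1

16,1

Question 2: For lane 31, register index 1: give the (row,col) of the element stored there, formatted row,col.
lane 31: gr=7 (31/4), th=3 (31%4)
i=1: r=3*2+1+0=7, c=gr=7

7,7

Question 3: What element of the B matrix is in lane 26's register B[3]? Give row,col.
13,6

lane 26: grp=6 (26/4), tig=2 (26%4)
i=3: r=2*2+1+8=13, c=grp=6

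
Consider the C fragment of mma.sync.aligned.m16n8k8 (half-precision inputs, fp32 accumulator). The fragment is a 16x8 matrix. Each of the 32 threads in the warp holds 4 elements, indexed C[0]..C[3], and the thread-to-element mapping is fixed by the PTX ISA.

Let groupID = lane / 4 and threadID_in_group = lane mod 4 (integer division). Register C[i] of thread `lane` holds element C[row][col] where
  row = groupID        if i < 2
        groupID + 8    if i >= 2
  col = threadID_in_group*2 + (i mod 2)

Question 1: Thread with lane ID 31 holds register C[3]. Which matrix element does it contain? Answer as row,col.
15,7

lane 31: grp=7 (31/4), tig=3 (31%4)
i=3: r=7+8=15, c=3*2+1=7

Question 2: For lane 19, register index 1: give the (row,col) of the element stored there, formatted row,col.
19: G=4,T=3
[1] (4+0,3*2+1) = (4,7)

4,7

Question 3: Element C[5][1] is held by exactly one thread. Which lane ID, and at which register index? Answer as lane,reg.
r=5→G=5,rhi=0  c=1→T=0,p=1
L=5*4+0=20  i=0*2+1=1

20,1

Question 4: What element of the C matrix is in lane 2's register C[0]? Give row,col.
0,4

2: gr=0,th=2
[0] (0+0,2*2+0) = (0,4)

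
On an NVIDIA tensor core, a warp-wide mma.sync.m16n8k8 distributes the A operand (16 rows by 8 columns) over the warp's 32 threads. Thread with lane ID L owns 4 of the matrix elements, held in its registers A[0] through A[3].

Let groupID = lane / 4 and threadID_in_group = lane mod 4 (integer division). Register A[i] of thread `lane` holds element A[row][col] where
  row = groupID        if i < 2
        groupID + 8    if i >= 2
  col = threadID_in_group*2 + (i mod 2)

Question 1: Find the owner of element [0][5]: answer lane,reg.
2,1

r=0→G=0,rhi=0  c=5→T=2,p=1
L=0*4+2=2  i=0*2+1=1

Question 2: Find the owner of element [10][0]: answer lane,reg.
8,2

r: 10->gid=2,r8=1  c: 0->tid=0,i&1=0
L=2*4+0=8  i=1*2+0=2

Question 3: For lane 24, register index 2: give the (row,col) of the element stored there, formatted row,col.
14,0

lane 24: gid=6 (24/4), tid=0 (24%4)
i=2: r=6+8=14, c=0*2+0=0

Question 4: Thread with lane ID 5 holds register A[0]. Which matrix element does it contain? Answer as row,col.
5: grp=1,tig=1
[0] (1+0,1*2+0) = (1,2)

1,2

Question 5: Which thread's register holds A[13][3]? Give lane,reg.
21,3

r=13->g=5,rb=1  c=3->t=1,b0=1
L=5*4+1=21  i=1*2+1=3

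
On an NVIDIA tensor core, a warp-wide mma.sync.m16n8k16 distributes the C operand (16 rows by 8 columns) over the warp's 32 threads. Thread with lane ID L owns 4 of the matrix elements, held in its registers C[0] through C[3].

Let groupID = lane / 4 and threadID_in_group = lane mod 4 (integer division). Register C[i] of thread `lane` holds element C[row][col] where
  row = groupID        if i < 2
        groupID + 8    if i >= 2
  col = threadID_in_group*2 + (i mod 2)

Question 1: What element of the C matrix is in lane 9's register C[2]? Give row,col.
9: g=2,t=1
[2] (2+8,1*2+0) = (10,2)

10,2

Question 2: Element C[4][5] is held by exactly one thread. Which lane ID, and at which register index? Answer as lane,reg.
r=4⇒gr=4,Rb=0  c=5⇒th=2,odd=1
L=4*4+2=18  i=0*2+1=1

18,1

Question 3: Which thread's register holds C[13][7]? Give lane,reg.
r: 13->gid=5,r8=1  c: 7->tid=3,i&1=1
L=5*4+3=23  i=1*2+1=3

23,3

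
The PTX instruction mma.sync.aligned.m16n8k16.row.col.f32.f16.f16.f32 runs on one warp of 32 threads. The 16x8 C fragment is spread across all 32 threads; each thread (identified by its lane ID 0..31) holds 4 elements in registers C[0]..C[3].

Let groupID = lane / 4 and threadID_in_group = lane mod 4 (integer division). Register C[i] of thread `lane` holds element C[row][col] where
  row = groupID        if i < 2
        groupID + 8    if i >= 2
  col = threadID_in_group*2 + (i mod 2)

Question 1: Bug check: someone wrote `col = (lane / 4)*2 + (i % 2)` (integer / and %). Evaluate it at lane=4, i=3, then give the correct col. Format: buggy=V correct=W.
buggy=3 correct=1

`(lane / 4)*2 + (i % 2)`[4,3]->3
lane 4: g=1 (4/4), t=0 (4%4)
i=3: r=1+8=9, c=0*2+1=1
col: 3 vs 1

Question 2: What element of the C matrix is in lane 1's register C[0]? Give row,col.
L=1⇒gr=1>>2=0, th=1&3=1
[0]⇒row 0+0=0  col 1·2+0=2

0,2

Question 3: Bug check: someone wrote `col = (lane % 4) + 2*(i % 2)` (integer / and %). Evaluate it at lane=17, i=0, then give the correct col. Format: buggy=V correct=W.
`(lane % 4) + 2*(i % 2)`[17,0]→1
17: G=4,T=1
[0] (4+0,1*2+0) = (4,2)
col: 1 vs 2

buggy=1 correct=2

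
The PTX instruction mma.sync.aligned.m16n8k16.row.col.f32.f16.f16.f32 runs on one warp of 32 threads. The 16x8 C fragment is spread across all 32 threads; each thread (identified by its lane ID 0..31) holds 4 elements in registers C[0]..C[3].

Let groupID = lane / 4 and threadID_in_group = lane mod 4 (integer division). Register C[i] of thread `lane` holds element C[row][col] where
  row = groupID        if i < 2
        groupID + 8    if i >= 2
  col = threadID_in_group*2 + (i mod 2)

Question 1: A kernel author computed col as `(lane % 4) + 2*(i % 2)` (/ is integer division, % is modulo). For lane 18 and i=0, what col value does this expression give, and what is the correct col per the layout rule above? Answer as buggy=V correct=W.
buggy=2 correct=4

`(lane % 4) + 2*(i % 2)`[18,0]→2
lane 18→18/4=4, 18 mod 4=2
i=0  r:4+0→4  c:2·2+0→4
col: 2 vs 4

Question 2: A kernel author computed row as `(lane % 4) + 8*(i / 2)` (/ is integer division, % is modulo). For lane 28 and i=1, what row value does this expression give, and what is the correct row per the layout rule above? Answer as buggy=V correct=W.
`(lane % 4) + 8*(i / 2)`[28,1]→0
lane 28: G=7 (28/4), T=0 (28%4)
i=1: r=7+0=7, c=0*2+1=1
row: 0 vs 7

buggy=0 correct=7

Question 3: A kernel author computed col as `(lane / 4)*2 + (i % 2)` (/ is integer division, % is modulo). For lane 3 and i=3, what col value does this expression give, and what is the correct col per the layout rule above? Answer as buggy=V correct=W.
`(lane / 4)*2 + (i % 2)`[3,3]=>1
lane 3=>3/4=0, 3 mod 4=3
i=3  r:0+8=>8  c:2·3+1=>7
col: 1 vs 7

buggy=1 correct=7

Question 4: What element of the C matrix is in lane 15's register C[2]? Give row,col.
L=15=>grp=15>>2=3, tig=15&3=3
[2]=>row 3+8=11  col 3·2+0=6

11,6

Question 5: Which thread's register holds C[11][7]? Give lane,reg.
r=11→G=3,rhi=1  c=7→T=3,p=1
L=3*4+3=15  i=1*2+1=3

15,3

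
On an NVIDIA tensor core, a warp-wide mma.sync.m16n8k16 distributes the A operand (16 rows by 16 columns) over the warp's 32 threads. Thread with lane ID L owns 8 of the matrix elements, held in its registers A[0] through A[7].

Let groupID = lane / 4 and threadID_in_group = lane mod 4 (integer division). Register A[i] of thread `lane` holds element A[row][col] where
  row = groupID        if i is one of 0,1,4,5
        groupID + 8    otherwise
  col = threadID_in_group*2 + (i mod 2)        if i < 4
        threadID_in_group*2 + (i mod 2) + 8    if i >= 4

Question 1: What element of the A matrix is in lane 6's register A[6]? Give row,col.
9,12

L=6⇒gr=6>>2=1, th=6&3=2
[6]⇒row 1+8=9  col 2·2+0+8=12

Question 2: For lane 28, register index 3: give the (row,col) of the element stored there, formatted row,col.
15,1

lane 28=>28/4=7, 28 mod 4=0
i=3  r:7+8=>15  c:2·0+1+0=>1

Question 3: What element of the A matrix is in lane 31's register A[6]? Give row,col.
31: G=7,T=3
[6] (7+8,3*2+0+8) = (15,14)

15,14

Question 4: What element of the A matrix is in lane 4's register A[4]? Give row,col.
lane 4->4/4=1, 4 mod 4=0
i=4  r:1+0->1  c:2·0+0+8->8

1,8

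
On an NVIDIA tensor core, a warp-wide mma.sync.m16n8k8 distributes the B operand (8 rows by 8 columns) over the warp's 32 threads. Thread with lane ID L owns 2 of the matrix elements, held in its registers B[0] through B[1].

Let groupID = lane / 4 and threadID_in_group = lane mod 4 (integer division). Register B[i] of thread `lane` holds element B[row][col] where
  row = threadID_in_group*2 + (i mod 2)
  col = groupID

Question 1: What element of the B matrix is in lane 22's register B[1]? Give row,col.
L=22->gid=22>>2=5, tid=22&3=2
[1]->row 2·2+1=5  col gid=5

5,5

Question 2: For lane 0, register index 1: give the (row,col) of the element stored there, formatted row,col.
1,0

L=0->gid=0>>2=0, tid=0&3=0
[1]->row 0·2+1=1  col gid=0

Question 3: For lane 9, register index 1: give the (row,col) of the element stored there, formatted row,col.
lane 9→9/4=2, 9 mod 4=1
i=1  r:2·1+1→3  c:2

3,2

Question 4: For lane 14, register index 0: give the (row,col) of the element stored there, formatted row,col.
lane 14: g=3 (14/4), t=2 (14%4)
i=0: r=2*2+0=4, c=g=3

4,3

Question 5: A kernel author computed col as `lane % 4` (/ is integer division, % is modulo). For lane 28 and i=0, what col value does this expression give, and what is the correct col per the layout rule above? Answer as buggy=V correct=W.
buggy=0 correct=7

`lane % 4`[28,0]=>0
28: grp=7,tig=0
[0] (0*2+0,7) = (0,7)
col: 0 vs 7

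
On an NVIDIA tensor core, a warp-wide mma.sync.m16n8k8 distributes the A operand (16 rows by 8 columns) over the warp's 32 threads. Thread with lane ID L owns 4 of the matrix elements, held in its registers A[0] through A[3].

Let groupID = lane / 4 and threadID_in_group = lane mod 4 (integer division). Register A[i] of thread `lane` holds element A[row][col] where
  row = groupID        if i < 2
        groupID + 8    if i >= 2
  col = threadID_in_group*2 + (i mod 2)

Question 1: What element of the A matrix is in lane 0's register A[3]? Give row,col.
0: gid=0,tid=0
[3] (0+8,0*2+1) = (8,1)

8,1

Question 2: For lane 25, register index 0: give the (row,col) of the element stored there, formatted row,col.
lane 25→25/4=6, 25 mod 4=1
i=0  r:6+0→6  c:2·1+0→2

6,2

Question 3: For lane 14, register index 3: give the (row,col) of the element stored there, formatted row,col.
lane 14→14/4=3, 14 mod 4=2
i=3  r:3+8→11  c:2·2+1→5

11,5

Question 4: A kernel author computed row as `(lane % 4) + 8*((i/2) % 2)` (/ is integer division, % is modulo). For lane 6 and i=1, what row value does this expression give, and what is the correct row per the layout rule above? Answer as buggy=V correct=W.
`(lane % 4) + 8*((i/2) % 2)`[6,1]⇒2
L=6⇒gr=6>>2=1, th=6&3=2
[1]⇒row 1+0=1  col 2·2+1=5
row: 2 vs 1

buggy=2 correct=1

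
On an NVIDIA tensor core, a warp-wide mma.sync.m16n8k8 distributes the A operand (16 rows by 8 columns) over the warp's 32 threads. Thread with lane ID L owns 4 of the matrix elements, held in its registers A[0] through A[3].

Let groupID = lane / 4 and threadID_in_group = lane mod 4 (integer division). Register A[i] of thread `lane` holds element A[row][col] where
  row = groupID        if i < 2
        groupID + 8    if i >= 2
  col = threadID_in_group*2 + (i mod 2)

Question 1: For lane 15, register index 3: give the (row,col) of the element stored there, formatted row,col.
lane 15: gid=3 (15/4), tid=3 (15%4)
i=3: r=3+8=11, c=3*2+1=7

11,7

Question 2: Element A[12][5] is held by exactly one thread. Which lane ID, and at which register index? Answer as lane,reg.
r:12=>grp=4,rB=1  c:5=>tig=2,lo=1
L=4*4+2=18  i=1*2+1=3

18,3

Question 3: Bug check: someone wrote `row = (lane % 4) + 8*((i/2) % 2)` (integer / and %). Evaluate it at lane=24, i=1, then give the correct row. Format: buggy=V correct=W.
buggy=0 correct=6

`(lane % 4) + 8*((i/2) % 2)`[24,1]->0
L=24->gid=24>>2=6, tid=24&3=0
[1]->row 6+0=6  col 0·2+1=1
row: 0 vs 6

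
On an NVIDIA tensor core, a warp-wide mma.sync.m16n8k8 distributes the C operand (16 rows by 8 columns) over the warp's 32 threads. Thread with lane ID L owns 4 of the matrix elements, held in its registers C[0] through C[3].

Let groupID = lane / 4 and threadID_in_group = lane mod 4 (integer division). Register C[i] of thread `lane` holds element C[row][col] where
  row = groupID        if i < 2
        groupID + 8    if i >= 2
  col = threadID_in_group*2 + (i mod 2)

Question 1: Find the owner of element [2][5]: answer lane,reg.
r: 2->gid=2,r8=0  c: 5->tid=2,i&1=1
L=2*4+2=10  i=0*2+1=1

10,1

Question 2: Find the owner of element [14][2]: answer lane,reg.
25,2

r: 14->gid=6,r8=1  c: 2->tid=1,i&1=0
L=6*4+1=25  i=1*2+0=2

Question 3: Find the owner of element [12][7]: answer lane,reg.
19,3

r:12=>grp=4,rB=1  c:7=>tig=3,lo=1
L=4*4+3=19  i=1*2+1=3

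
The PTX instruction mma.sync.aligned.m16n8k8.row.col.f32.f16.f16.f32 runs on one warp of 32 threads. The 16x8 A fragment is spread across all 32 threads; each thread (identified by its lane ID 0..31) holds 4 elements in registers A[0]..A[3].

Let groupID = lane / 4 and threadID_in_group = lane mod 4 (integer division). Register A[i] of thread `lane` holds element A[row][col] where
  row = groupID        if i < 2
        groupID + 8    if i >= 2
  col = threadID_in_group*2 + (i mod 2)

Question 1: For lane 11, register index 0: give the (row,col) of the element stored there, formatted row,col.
2,6

11: gr=2,th=3
[0] (2+0,3*2+0) = (2,6)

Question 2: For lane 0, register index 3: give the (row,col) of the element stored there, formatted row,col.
0: gid=0,tid=0
[3] (0+8,0*2+1) = (8,1)

8,1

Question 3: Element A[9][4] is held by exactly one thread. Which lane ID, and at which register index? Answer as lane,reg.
r=9⇒gr=1,Rb=1  c=4⇒th=2,odd=0
L=1*4+2=6  i=1*2+0=2

6,2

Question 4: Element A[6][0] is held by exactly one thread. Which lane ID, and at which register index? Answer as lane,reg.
24,0

r=6→G=6,rhi=0  c=0→T=0,p=0
L=6*4+0=24  i=0*2+0=0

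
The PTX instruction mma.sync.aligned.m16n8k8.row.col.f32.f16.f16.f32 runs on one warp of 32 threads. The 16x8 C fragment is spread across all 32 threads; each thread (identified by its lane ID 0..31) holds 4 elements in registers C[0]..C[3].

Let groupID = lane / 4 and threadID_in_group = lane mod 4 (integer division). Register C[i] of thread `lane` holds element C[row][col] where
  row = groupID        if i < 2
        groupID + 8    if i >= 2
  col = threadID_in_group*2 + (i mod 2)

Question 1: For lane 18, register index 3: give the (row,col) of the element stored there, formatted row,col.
L=18⇒gr=18>>2=4, th=18&3=2
[3]⇒row 4+8=12  col 2·2+1=5

12,5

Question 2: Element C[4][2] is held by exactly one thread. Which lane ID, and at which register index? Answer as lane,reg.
17,0

r=4->g=4,rb=0  c=2->t=1,b0=0
L=4*4+1=17  i=0*2+0=0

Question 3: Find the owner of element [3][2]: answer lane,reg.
r=3⇒gr=3,Rb=0  c=2⇒th=1,odd=0
L=3*4+1=13  i=0*2+0=0

13,0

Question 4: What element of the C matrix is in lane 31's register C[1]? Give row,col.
lane 31: g=7 (31/4), t=3 (31%4)
i=1: r=7+0=7, c=3*2+1=7

7,7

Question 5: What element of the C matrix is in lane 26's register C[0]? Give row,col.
6,4

lane 26->26/4=6, 26 mod 4=2
i=0  r:6+0->6  c:2·2+0->4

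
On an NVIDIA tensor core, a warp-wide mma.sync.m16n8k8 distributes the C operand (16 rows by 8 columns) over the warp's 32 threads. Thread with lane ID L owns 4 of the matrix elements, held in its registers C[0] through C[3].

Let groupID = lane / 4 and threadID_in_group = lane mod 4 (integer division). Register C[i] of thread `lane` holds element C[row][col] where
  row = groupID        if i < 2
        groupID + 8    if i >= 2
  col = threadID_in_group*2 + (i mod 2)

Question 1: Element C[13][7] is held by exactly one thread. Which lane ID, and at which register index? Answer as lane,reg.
r: 13->gid=5,r8=1  c: 7->tid=3,i&1=1
L=5*4+3=23  i=1*2+1=3

23,3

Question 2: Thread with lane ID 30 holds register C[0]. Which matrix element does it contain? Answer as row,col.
7,4

L=30→G=30>>2=7, T=30&3=2
[0]→row 7+0=7  col 2·2+0=4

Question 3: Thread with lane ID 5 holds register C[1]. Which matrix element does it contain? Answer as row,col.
lane 5: gid=1 (5/4), tid=1 (5%4)
i=1: r=1+0=1, c=1*2+1=3

1,3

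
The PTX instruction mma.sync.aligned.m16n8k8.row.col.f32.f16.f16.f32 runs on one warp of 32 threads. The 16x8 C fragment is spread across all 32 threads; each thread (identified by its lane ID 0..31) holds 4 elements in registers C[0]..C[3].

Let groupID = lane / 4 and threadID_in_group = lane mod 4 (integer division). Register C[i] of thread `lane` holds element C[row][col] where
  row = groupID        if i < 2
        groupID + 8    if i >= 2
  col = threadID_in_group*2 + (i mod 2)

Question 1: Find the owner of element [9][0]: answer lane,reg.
r=9→G=1,rhi=1  c=0→T=0,p=0
L=1*4+0=4  i=1*2+0=2

4,2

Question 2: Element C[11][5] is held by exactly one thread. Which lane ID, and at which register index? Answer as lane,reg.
14,3

r=11→G=3,rhi=1  c=5→T=2,p=1
L=3*4+2=14  i=1*2+1=3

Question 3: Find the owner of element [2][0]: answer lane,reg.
r=2→G=2,rhi=0  c=0→T=0,p=0
L=2*4+0=8  i=0*2+0=0

8,0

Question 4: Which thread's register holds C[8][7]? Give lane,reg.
3,3

r=8→G=0,rhi=1  c=7→T=3,p=1
L=0*4+3=3  i=1*2+1=3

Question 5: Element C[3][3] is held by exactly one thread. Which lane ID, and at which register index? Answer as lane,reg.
r:3=>grp=3,rB=0  c:3=>tig=1,lo=1
L=3*4+1=13  i=0*2+1=1

13,1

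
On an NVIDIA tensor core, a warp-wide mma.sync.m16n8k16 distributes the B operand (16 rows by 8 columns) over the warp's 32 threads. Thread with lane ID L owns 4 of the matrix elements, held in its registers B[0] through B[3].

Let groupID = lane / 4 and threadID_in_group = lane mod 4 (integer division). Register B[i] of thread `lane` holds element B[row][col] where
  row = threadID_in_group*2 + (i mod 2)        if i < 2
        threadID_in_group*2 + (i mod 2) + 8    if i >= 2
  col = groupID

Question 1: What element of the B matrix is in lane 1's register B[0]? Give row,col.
2,0

lane 1->1/4=0, 1 mod 4=1
i=0  r:2·1+0+0->2  c:0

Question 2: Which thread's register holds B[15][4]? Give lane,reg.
19,3

c=4→G=4  r=15→rhi=1,T=3,p=1
L=4*4+3=19  i=1*2+1=3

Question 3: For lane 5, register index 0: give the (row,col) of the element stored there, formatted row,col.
2,1

lane 5: gr=1 (5/4), th=1 (5%4)
i=0: r=1*2+0+0=2, c=gr=1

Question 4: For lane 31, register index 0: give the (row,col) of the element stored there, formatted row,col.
L=31->g=31>>2=7, t=31&3=3
[0]->row 3·2+0+0=6  col g=7

6,7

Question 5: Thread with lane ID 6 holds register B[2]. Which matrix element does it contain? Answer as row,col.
12,1

6: G=1,T=2
[2] (2*2+0+8,1) = (12,1)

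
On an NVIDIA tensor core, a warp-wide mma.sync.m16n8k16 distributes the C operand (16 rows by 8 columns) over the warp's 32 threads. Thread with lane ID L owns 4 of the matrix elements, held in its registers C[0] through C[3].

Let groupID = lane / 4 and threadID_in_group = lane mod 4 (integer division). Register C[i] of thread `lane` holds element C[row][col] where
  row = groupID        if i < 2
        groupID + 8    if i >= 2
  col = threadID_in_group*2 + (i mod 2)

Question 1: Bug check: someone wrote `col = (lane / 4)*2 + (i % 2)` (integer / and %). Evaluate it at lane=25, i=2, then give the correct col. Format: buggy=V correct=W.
buggy=12 correct=2

`(lane / 4)*2 + (i % 2)`[25,2]->12
lane 25->25/4=6, 25 mod 4=1
i=2  r:6+8->14  c:2·1+0->2
col: 12 vs 2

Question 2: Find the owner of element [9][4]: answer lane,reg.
r: 9->gid=1,r8=1  c: 4->tid=2,i&1=0
L=1*4+2=6  i=1*2+0=2

6,2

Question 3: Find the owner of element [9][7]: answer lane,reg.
r=9→G=1,rhi=1  c=7→T=3,p=1
L=1*4+3=7  i=1*2+1=3

7,3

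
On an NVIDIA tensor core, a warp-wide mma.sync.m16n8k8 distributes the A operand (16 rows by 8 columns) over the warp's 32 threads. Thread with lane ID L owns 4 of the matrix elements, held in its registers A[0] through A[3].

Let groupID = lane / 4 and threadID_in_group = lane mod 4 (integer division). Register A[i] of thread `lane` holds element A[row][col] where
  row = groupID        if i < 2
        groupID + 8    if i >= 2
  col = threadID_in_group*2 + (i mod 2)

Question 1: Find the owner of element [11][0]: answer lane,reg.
r:11=>grp=3,rB=1  c:0=>tig=0,lo=0
L=3*4+0=12  i=1*2+0=2

12,2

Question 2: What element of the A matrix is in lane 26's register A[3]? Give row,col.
14,5

lane 26: gid=6 (26/4), tid=2 (26%4)
i=3: r=6+8=14, c=2*2+1=5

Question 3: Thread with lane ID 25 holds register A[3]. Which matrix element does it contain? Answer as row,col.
lane 25: grp=6 (25/4), tig=1 (25%4)
i=3: r=6+8=14, c=1*2+1=3

14,3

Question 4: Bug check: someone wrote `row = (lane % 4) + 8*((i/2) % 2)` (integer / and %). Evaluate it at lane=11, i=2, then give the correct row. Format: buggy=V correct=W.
buggy=11 correct=10

`(lane % 4) + 8*((i/2) % 2)`[11,2]=>11
L=11=>grp=11>>2=2, tig=11&3=3
[2]=>row 2+8=10  col 3·2+0=6
row: 11 vs 10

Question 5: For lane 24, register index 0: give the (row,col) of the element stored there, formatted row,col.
6,0

lane 24->24/4=6, 24 mod 4=0
i=0  r:6+0->6  c:2·0+0->0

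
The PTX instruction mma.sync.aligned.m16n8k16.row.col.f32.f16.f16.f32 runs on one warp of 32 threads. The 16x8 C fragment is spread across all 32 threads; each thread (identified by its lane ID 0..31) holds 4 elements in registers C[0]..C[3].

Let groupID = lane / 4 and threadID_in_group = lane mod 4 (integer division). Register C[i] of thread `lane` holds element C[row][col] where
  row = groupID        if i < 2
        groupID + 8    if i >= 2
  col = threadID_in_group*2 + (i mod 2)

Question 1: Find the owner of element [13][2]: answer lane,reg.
r=13⇒gr=5,Rb=1  c=2⇒th=1,odd=0
L=5*4+1=21  i=1*2+0=2

21,2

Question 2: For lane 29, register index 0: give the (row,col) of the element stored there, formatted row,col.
7,2

lane 29: g=7 (29/4), t=1 (29%4)
i=0: r=7+0=7, c=1*2+0=2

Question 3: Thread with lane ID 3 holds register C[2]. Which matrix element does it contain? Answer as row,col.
3: G=0,T=3
[2] (0+8,3*2+0) = (8,6)

8,6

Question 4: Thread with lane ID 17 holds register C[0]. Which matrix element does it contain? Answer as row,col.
4,2

lane 17->17/4=4, 17 mod 4=1
i=0  r:4+0->4  c:2·1+0->2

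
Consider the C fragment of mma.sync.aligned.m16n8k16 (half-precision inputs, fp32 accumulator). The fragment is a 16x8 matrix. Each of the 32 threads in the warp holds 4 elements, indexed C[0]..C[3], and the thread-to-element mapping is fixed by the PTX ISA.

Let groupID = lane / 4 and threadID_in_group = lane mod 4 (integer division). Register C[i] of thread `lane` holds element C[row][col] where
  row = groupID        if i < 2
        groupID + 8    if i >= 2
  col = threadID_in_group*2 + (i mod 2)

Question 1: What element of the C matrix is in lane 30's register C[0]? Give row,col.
L=30⇒gr=30>>2=7, th=30&3=2
[0]⇒row 7+0=7  col 2·2+0=4

7,4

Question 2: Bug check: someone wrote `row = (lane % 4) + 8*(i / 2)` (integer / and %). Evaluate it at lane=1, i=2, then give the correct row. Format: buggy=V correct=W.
buggy=9 correct=8

`(lane % 4) + 8*(i / 2)`[1,2]->9
lane 1->1/4=0, 1 mod 4=1
i=2  r:0+8->8  c:2·1+0->2
row: 9 vs 8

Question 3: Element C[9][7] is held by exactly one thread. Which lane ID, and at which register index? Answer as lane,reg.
r=9->g=1,rb=1  c=7->t=3,b0=1
L=1*4+3=7  i=1*2+1=3

7,3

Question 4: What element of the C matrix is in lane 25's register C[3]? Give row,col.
lane 25: grp=6 (25/4), tig=1 (25%4)
i=3: r=6+8=14, c=1*2+1=3

14,3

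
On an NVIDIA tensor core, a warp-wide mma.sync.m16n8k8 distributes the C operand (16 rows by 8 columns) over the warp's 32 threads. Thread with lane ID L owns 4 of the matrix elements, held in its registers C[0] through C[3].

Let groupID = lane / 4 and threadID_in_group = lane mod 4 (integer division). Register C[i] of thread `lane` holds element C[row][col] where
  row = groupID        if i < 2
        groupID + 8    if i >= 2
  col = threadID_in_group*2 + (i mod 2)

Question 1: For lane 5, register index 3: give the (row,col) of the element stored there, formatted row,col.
L=5->g=5>>2=1, t=5&3=1
[3]->row 1+8=9  col 1·2+1=3

9,3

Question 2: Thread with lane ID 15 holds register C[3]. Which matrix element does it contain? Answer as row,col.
15: gr=3,th=3
[3] (3+8,3*2+1) = (11,7)

11,7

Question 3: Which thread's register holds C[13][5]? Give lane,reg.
r=13→G=5,rhi=1  c=5→T=2,p=1
L=5*4+2=22  i=1*2+1=3

22,3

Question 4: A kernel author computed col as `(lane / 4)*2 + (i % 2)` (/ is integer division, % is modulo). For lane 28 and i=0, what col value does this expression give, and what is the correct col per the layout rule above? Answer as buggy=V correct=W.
`(lane / 4)*2 + (i % 2)`[28,0]->14
28: g=7,t=0
[0] (7+0,0*2+0) = (7,0)
col: 14 vs 0

buggy=14 correct=0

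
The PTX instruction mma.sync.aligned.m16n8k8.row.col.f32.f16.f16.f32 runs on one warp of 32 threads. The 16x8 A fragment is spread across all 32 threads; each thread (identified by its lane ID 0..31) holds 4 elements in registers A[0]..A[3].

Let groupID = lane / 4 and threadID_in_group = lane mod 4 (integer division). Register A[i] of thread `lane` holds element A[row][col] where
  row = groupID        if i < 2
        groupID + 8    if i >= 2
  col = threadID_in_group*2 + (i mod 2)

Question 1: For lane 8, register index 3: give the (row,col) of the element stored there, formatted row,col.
L=8⇒gr=8>>2=2, th=8&3=0
[3]⇒row 2+8=10  col 0·2+1=1

10,1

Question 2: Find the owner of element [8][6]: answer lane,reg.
r=8⇒gr=0,Rb=1  c=6⇒th=3,odd=0
L=0*4+3=3  i=1*2+0=2

3,2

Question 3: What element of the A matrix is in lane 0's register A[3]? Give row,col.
8,1

L=0→G=0>>2=0, T=0&3=0
[3]→row 0+8=8  col 0·2+1=1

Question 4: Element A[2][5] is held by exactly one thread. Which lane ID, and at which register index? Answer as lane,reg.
r=2⇒gr=2,Rb=0  c=5⇒th=2,odd=1
L=2*4+2=10  i=0*2+1=1

10,1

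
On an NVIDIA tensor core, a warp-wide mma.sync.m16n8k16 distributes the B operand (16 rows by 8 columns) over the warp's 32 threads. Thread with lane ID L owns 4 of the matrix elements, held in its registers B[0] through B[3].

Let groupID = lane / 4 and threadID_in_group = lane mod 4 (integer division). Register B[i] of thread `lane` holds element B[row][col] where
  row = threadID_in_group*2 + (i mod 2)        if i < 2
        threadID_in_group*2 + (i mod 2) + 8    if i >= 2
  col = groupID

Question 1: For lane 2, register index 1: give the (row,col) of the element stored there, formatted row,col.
5,0

lane 2: grp=0 (2/4), tig=2 (2%4)
i=1: r=2*2+1+0=5, c=grp=0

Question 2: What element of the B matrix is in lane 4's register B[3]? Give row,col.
lane 4: G=1 (4/4), T=0 (4%4)
i=3: r=0*2+1+8=9, c=G=1

9,1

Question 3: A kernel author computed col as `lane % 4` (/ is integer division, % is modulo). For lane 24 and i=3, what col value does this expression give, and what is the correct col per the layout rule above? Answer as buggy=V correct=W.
`lane % 4`[24,3]⇒0
lane 24⇒24/4=6, 24 mod 4=0
i=3  r:2·0+1+8⇒9  c:6
col: 0 vs 6

buggy=0 correct=6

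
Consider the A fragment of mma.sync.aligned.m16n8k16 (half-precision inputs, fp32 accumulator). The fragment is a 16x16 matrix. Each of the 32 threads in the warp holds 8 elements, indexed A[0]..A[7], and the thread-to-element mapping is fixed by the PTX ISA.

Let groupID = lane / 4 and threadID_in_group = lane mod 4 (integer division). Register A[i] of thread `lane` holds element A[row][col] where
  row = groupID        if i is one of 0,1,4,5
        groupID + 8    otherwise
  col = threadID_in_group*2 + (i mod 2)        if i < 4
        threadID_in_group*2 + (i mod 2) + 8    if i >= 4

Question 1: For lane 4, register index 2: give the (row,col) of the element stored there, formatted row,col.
9,0

4: gr=1,th=0
[2] (1+8,0*2+0+0) = (9,0)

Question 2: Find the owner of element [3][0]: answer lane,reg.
12,0

r:3=>grp=3,rB=0  c:0=>cB=0,tig=0,lo=0
L=3*4+0=12  i=0*4+0*2+0=0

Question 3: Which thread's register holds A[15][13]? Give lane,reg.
r=15->g=7,rb=1  c=13->cb=1,t=2,b0=1
L=7*4+2=30  i=1*4+1*2+1=7

30,7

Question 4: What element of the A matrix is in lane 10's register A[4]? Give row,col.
2,12

10: gr=2,th=2
[4] (2+0,2*2+0+8) = (2,12)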